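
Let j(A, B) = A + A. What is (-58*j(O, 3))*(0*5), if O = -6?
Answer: 0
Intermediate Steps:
j(A, B) = 2*A
(-58*j(O, 3))*(0*5) = (-116*(-6))*(0*5) = -58*(-12)*0 = 696*0 = 0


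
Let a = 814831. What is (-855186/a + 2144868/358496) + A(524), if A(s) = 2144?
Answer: 156933199682599/73028413544 ≈ 2148.9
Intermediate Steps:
(-855186/a + 2144868/358496) + A(524) = (-855186/814831 + 2144868/358496) + 2144 = (-855186*1/814831 + 2144868*(1/358496)) + 2144 = (-855186/814831 + 536217/89624) + 2144 = 360281044263/73028413544 + 2144 = 156933199682599/73028413544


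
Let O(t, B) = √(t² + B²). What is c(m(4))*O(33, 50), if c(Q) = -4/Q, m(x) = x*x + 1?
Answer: -4*√3589/17 ≈ -14.096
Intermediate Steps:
O(t, B) = √(B² + t²)
m(x) = 1 + x² (m(x) = x² + 1 = 1 + x²)
c(m(4))*O(33, 50) = (-4/(1 + 4²))*√(50² + 33²) = (-4/(1 + 16))*√(2500 + 1089) = (-4/17)*√3589 = (-4*1/17)*√3589 = -4*√3589/17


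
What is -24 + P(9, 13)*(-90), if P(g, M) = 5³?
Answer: -11274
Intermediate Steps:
P(g, M) = 125
-24 + P(9, 13)*(-90) = -24 + 125*(-90) = -24 - 11250 = -11274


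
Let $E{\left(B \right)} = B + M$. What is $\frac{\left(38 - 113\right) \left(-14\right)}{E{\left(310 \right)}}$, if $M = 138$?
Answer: $\frac{75}{32} \approx 2.3438$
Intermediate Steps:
$E{\left(B \right)} = 138 + B$ ($E{\left(B \right)} = B + 138 = 138 + B$)
$\frac{\left(38 - 113\right) \left(-14\right)}{E{\left(310 \right)}} = \frac{\left(38 - 113\right) \left(-14\right)}{138 + 310} = \frac{\left(-75\right) \left(-14\right)}{448} = 1050 \cdot \frac{1}{448} = \frac{75}{32}$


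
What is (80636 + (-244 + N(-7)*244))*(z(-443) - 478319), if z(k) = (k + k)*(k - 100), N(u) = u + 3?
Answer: 220697064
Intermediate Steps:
N(u) = 3 + u
z(k) = 2*k*(-100 + k) (z(k) = (2*k)*(-100 + k) = 2*k*(-100 + k))
(80636 + (-244 + N(-7)*244))*(z(-443) - 478319) = (80636 + (-244 + (3 - 7)*244))*(2*(-443)*(-100 - 443) - 478319) = (80636 + (-244 - 4*244))*(2*(-443)*(-543) - 478319) = (80636 + (-244 - 976))*(481098 - 478319) = (80636 - 1220)*2779 = 79416*2779 = 220697064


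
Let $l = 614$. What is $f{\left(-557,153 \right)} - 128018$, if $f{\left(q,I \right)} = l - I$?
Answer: $-127557$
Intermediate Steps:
$f{\left(q,I \right)} = 614 - I$
$f{\left(-557,153 \right)} - 128018 = \left(614 - 153\right) - 128018 = 461 - 128018 = -127557$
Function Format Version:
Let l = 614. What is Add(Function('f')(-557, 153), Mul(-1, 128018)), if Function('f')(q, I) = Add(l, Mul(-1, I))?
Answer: -127557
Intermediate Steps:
Function('f')(q, I) = Add(614, Mul(-1, I))
Add(Function('f')(-557, 153), Mul(-1, 128018)) = Add(Add(614, Mul(-1, 153)), Mul(-1, 128018)) = Add(Add(614, -153), -128018) = Add(461, -128018) = -127557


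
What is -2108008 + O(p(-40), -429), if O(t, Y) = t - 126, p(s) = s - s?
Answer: -2108134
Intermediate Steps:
p(s) = 0
O(t, Y) = -126 + t
-2108008 + O(p(-40), -429) = -2108008 + (-126 + 0) = -2108008 - 126 = -2108134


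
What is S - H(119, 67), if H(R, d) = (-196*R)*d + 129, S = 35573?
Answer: 1598152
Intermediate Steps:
H(R, d) = 129 - 196*R*d (H(R, d) = -196*R*d + 129 = 129 - 196*R*d)
S - H(119, 67) = 35573 - (129 - 196*119*67) = 35573 - (129 - 1562708) = 35573 - 1*(-1562579) = 35573 + 1562579 = 1598152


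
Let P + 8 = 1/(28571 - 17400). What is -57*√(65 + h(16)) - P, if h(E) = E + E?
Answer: 89367/11171 - 57*√97 ≈ -553.38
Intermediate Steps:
h(E) = 2*E
P = -89367/11171 (P = -8 + 1/(28571 - 17400) = -8 + 1/11171 = -89367/11171 ≈ -7.9999)
-57*√(65 + h(16)) - P = -57*√(65 + 2*16) - 1*(-89367/11171) = -57*√(65 + 32) + 89367/11171 = -57*√97 + 89367/11171 = 89367/11171 - 57*√97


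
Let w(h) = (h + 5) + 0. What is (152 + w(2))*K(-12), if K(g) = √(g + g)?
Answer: 318*I*√6 ≈ 778.94*I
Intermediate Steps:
w(h) = 5 + h (w(h) = (5 + h) + 0 = 5 + h)
K(g) = √2*√g (K(g) = √(2*g) = √2*√g)
(152 + w(2))*K(-12) = (152 + (5 + 2))*(√2*√(-12)) = (152 + 7)*(√2*(2*I*√3)) = 159*(2*I*√6) = 318*I*√6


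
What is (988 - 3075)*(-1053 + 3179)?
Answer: -4436962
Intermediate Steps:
(988 - 3075)*(-1053 + 3179) = -2087*2126 = -4436962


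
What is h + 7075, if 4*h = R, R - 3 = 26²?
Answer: 28979/4 ≈ 7244.8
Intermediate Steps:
R = 679 (R = 3 + 26² = 3 + 676 = 679)
h = 679/4 (h = (¼)*679 = 679/4 ≈ 169.75)
h + 7075 = 679/4 + 7075 = 28979/4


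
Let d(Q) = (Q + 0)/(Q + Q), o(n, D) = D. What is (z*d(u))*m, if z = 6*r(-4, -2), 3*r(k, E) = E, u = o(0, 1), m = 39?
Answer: -78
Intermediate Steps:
u = 1
r(k, E) = E/3
d(Q) = 1/2 (d(Q) = Q/((2*Q)) = Q*(1/(2*Q)) = 1/2)
z = -4 (z = 6*((1/3)*(-2)) = 6*(-2/3) = -4)
(z*d(u))*m = -4*1/2*39 = -2*39 = -78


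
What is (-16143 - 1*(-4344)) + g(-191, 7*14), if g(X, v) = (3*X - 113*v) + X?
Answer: -23637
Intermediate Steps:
g(X, v) = -113*v + 4*X (g(X, v) = (-113*v + 3*X) + X = -113*v + 4*X)
(-16143 - 1*(-4344)) + g(-191, 7*14) = (-16143 - 1*(-4344)) + (-791*14 + 4*(-191)) = (-16143 + 4344) + (-113*98 - 764) = -11799 + (-11074 - 764) = -11799 - 11838 = -23637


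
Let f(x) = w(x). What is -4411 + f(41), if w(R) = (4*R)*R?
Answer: 2313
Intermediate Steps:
w(R) = 4*R²
f(x) = 4*x²
-4411 + f(41) = -4411 + 4*41² = -4411 + 4*1681 = -4411 + 6724 = 2313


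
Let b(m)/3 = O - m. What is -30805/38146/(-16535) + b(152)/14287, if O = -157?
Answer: -116851935787/1802288219914 ≈ -0.064835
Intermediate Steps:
b(m) = -471 - 3*m (b(m) = 3*(-157 - m) = -471 - 3*m)
-30805/38146/(-16535) + b(152)/14287 = -30805/38146/(-16535) + (-471 - 3*152)/14287 = -30805*1/38146*(-1/16535) + (-471 - 456)*(1/14287) = -30805/38146*(-1/16535) - 927*1/14287 = 6161/126148822 - 927/14287 = -116851935787/1802288219914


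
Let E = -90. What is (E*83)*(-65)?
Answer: 485550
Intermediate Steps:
(E*83)*(-65) = -90*83*(-65) = -7470*(-65) = 485550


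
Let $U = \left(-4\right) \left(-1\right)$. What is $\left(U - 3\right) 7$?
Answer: $7$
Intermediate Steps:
$U = 4$
$\left(U - 3\right) 7 = \left(4 - 3\right) 7 = 1 \cdot 7 = 7$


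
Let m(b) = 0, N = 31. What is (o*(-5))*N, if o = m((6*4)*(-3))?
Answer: 0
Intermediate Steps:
o = 0
(o*(-5))*N = (0*(-5))*31 = 0*31 = 0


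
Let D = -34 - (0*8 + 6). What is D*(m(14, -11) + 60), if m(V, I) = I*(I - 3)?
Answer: -8560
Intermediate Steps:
m(V, I) = I*(-3 + I)
D = -40 (D = -34 - (0 + 6) = -34 - 1*6 = -34 - 6 = -40)
D*(m(14, -11) + 60) = -40*(-11*(-3 - 11) + 60) = -40*(-11*(-14) + 60) = -40*(154 + 60) = -40*214 = -8560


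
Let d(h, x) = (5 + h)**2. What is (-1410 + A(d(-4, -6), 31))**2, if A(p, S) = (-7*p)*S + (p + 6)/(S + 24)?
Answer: 8006312484/3025 ≈ 2.6467e+6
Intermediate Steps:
A(p, S) = (6 + p)/(24 + S) - 7*S*p (A(p, S) = -7*S*p + (6 + p)/(24 + S) = (6 + p)/(24 + S) - 7*S*p)
(-1410 + A(d(-4, -6), 31))**2 = (-1410 + (6 + (5 - 4)**2 - 168*31*(5 - 4)**2 - 7*(5 - 4)**2*31**2)/(24 + 31))**2 = (-1410 + (6 + 1**2 - 168*31*1**2 - 7*1**2*961)/55)**2 = (-1410 + (6 + 1 - 168*31*1 - 7*1*961)/55)**2 = (-1410 + (6 + 1 - 5208 - 6727)/55)**2 = (-1410 + (1/55)*(-11928))**2 = (-1410 - 11928/55)**2 = (-89478/55)**2 = 8006312484/3025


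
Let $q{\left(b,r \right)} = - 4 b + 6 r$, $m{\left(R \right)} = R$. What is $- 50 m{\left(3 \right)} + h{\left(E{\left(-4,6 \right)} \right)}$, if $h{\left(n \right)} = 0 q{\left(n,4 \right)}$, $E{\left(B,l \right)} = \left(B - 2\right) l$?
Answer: $-150$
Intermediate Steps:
$E{\left(B,l \right)} = l \left(-2 + B\right)$ ($E{\left(B,l \right)} = \left(-2 + B\right) l = l \left(-2 + B\right)$)
$h{\left(n \right)} = 0$ ($h{\left(n \right)} = 0 \left(- 4 n + 6 \cdot 4\right) = 0 \left(- 4 n + 24\right) = 0 \left(24 - 4 n\right) = 0$)
$- 50 m{\left(3 \right)} + h{\left(E{\left(-4,6 \right)} \right)} = \left(-50\right) 3 + 0 = -150 + 0 = -150$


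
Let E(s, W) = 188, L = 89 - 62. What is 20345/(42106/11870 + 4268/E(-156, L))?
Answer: 5675136025/7322136 ≈ 775.07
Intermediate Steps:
L = 27
20345/(42106/11870 + 4268/E(-156, L)) = 20345/(42106/11870 + 4268/188) = 20345/(42106*(1/11870) + 4268*(1/188)) = 20345/(21053/5935 + 1067/47) = 20345/(7322136/278945) = 20345*(278945/7322136) = 5675136025/7322136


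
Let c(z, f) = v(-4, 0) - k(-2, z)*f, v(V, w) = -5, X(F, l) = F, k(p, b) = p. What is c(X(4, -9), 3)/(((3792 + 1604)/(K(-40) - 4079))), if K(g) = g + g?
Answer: -4159/5396 ≈ -0.77076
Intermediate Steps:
K(g) = 2*g
c(z, f) = -5 + 2*f (c(z, f) = -5 - (-2)*f = -5 + 2*f)
c(X(4, -9), 3)/(((3792 + 1604)/(K(-40) - 4079))) = (-5 + 2*3)/(((3792 + 1604)/(2*(-40) - 4079))) = (-5 + 6)/((5396/(-80 - 4079))) = 1/(5396/(-4159)) = 1/(5396*(-1/4159)) = 1/(-5396/4159) = 1*(-4159/5396) = -4159/5396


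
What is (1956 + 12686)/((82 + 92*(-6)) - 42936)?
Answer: -7321/21703 ≈ -0.33733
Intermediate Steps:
(1956 + 12686)/((82 + 92*(-6)) - 42936) = 14642/((82 - 552) - 42936) = 14642/(-470 - 42936) = 14642/(-43406) = 14642*(-1/43406) = -7321/21703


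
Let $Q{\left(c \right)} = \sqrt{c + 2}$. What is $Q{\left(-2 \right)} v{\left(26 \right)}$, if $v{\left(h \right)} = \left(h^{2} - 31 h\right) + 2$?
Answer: $0$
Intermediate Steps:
$v{\left(h \right)} = 2 + h^{2} - 31 h$
$Q{\left(c \right)} = \sqrt{2 + c}$
$Q{\left(-2 \right)} v{\left(26 \right)} = \sqrt{2 - 2} \left(2 + 26^{2} - 806\right) = \sqrt{0} \left(2 + 676 - 806\right) = 0 \left(-128\right) = 0$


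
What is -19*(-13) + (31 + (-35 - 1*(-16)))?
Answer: 259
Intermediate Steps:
-19*(-13) + (31 + (-35 - 1*(-16))) = 247 + (31 + (-35 + 16)) = 247 + (31 - 19) = 247 + 12 = 259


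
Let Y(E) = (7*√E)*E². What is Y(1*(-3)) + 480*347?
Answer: 166560 + 63*I*√3 ≈ 1.6656e+5 + 109.12*I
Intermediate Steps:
Y(E) = 7*E^(5/2)
Y(1*(-3)) + 480*347 = 7*(1*(-3))^(5/2) + 480*347 = 7*(-3)^(5/2) + 166560 = 7*(9*I*√3) + 166560 = 63*I*√3 + 166560 = 166560 + 63*I*√3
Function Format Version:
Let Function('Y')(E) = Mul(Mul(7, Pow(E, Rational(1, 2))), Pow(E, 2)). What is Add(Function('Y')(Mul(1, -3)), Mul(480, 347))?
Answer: Add(166560, Mul(63, I, Pow(3, Rational(1, 2)))) ≈ Add(1.6656e+5, Mul(109.12, I))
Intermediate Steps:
Function('Y')(E) = Mul(7, Pow(E, Rational(5, 2)))
Add(Function('Y')(Mul(1, -3)), Mul(480, 347)) = Add(Mul(7, Pow(Mul(1, -3), Rational(5, 2))), Mul(480, 347)) = Add(Mul(7, Pow(-3, Rational(5, 2))), 166560) = Add(Mul(7, Mul(9, I, Pow(3, Rational(1, 2)))), 166560) = Add(Mul(63, I, Pow(3, Rational(1, 2))), 166560) = Add(166560, Mul(63, I, Pow(3, Rational(1, 2))))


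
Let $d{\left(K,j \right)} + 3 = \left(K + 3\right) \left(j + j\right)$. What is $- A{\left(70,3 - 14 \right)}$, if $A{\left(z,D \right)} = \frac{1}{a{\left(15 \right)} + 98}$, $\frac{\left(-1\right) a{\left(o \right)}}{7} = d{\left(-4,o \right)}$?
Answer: $- \frac{1}{329} \approx -0.0030395$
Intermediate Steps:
$d{\left(K,j \right)} = -3 + 2 j \left(3 + K\right)$ ($d{\left(K,j \right)} = -3 + \left(K + 3\right) \left(j + j\right) = -3 + \left(3 + K\right) 2 j = -3 + 2 j \left(3 + K\right)$)
$a{\left(o \right)} = 21 + 14 o$ ($a{\left(o \right)} = - 7 \left(-3 + 6 o + 2 \left(-4\right) o\right) = - 7 \left(-3 + 6 o - 8 o\right) = - 7 \left(-3 - 2 o\right) = 21 + 14 o$)
$A{\left(z,D \right)} = \frac{1}{329}$ ($A{\left(z,D \right)} = \frac{1}{\left(21 + 14 \cdot 15\right) + 98} = \frac{1}{\left(21 + 210\right) + 98} = \frac{1}{231 + 98} = \frac{1}{329}$)
$- A{\left(70,3 - 14 \right)} = \left(-1\right) \frac{1}{329} = - \frac{1}{329}$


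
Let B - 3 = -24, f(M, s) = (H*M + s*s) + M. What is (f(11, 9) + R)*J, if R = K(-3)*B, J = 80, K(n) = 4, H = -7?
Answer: -5520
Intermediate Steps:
f(M, s) = s² - 6*M (f(M, s) = (-7*M + s*s) + M = (-7*M + s²) + M = (s² - 7*M) + M = s² - 6*M)
B = -21 (B = 3 - 24 = -21)
R = -84 (R = 4*(-21) = -84)
(f(11, 9) + R)*J = ((9² - 6*11) - 84)*80 = ((81 - 66) - 84)*80 = (15 - 84)*80 = -69*80 = -5520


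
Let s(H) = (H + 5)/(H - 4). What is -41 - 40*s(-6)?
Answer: -45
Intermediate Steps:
s(H) = (5 + H)/(-4 + H)
-41 - 40*s(-6) = -41 - 40*(5 - 6)/(-4 - 6) = -41 - 40*(-1)/(-10) = -41 - (-4)*(-1) = -41 - 40*1/10 = -41 - 4 = -45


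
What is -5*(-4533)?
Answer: 22665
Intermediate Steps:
-5*(-4533) = 22665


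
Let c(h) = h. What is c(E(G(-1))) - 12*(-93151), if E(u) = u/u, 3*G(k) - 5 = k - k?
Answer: 1117813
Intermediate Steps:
G(k) = 5/3 (G(k) = 5/3 + (k - k)/3 = 5/3 + (1/3)*0 = 5/3 + 0 = 5/3)
E(u) = 1
c(E(G(-1))) - 12*(-93151) = 1 - 12*(-93151) = 1 - 1*(-1117812) = 1 + 1117812 = 1117813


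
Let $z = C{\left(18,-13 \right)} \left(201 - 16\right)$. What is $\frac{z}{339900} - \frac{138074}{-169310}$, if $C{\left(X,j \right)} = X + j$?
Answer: $\frac{941759287}{1150969380} \approx 0.81823$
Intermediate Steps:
$z = 925$ ($z = \left(18 - 13\right) \left(201 - 16\right) = 5 \cdot 185 = 925$)
$\frac{z}{339900} - \frac{138074}{-169310} = \frac{925}{339900} - \frac{138074}{-169310} = 925 \cdot \frac{1}{339900} - - \frac{69037}{84655} = \frac{37}{13596} + \frac{69037}{84655} = \frac{941759287}{1150969380}$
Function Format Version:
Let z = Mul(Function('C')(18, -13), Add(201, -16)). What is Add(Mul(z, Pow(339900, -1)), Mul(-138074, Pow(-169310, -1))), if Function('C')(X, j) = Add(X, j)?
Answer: Rational(941759287, 1150969380) ≈ 0.81823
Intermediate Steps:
z = 925 (z = Mul(Add(18, -13), Add(201, -16)) = Mul(5, 185) = 925)
Add(Mul(z, Pow(339900, -1)), Mul(-138074, Pow(-169310, -1))) = Add(Mul(925, Pow(339900, -1)), Mul(-138074, Pow(-169310, -1))) = Add(Mul(925, Rational(1, 339900)), Mul(-138074, Rational(-1, 169310))) = Add(Rational(37, 13596), Rational(69037, 84655)) = Rational(941759287, 1150969380)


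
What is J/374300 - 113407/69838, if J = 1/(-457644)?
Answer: -9713091196197119/5981490233914800 ≈ -1.6239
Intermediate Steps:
J = -1/457644 ≈ -2.1851e-6
J/374300 - 113407/69838 = -1/457644/374300 - 113407/69838 = -1/457644*1/374300 - 113407*1/69838 = -1/171296149200 - 113407/69838 = -9713091196197119/5981490233914800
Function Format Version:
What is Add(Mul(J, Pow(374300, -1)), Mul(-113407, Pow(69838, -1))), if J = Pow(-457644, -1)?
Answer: Rational(-9713091196197119, 5981490233914800) ≈ -1.6239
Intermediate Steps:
J = Rational(-1, 457644) ≈ -2.1851e-6
Add(Mul(J, Pow(374300, -1)), Mul(-113407, Pow(69838, -1))) = Add(Mul(Rational(-1, 457644), Pow(374300, -1)), Mul(-113407, Pow(69838, -1))) = Add(Mul(Rational(-1, 457644), Rational(1, 374300)), Mul(-113407, Rational(1, 69838))) = Add(Rational(-1, 171296149200), Rational(-113407, 69838)) = Rational(-9713091196197119, 5981490233914800)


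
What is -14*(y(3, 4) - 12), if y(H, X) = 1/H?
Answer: 490/3 ≈ 163.33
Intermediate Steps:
-14*(y(3, 4) - 12) = -14*(1/3 - 12) = -14*(⅓ - 12) = -14*(-35/3) = 490/3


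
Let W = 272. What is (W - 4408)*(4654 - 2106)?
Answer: -10538528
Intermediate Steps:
(W - 4408)*(4654 - 2106) = (272 - 4408)*(4654 - 2106) = -4136*2548 = -10538528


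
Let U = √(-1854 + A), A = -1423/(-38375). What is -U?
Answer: -I*√109208844445/7675 ≈ -43.058*I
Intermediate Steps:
A = 1423/38375 (A = -1423*(-1/38375) = 1423/38375 ≈ 0.037081)
U = I*√109208844445/7675 (U = √(-1854 + 1423/38375) = √(-71145827/38375) = I*√109208844445/7675 ≈ 43.058*I)
-U = -I*√109208844445/7675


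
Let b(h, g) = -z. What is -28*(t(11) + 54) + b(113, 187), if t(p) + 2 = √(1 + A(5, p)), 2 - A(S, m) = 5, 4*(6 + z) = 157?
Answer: -5957/4 - 28*I*√2 ≈ -1489.3 - 39.598*I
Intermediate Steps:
z = 133/4 (z = -6 + (¼)*157 = -6 + 157/4 = 133/4 ≈ 33.250)
A(S, m) = -3 (A(S, m) = 2 - 1*5 = 2 - 5 = -3)
t(p) = -2 + I*√2 (t(p) = -2 + √(1 - 3) = -2 + √(-2) = -2 + I*√2)
b(h, g) = -133/4 (b(h, g) = -1*133/4 = -133/4)
-28*(t(11) + 54) + b(113, 187) = -28*((-2 + I*√2) + 54) - 133/4 = -28*(52 + I*√2) - 133/4 = (-1456 - 28*I*√2) - 133/4 = -5957/4 - 28*I*√2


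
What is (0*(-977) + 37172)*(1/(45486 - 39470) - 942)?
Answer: -52664090803/1504 ≈ -3.5016e+7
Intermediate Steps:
(0*(-977) + 37172)*(1/(45486 - 39470) - 942) = (0 + 37172)*(1/6016 - 942) = 37172*(1/6016 - 942) = 37172*(-5667071/6016) = -52664090803/1504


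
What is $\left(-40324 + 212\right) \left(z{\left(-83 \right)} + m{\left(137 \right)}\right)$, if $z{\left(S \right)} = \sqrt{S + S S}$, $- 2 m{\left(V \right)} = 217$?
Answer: $4352152 - 40112 \sqrt{6806} \approx 1.043 \cdot 10^{6}$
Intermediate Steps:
$m{\left(V \right)} = - \frac{217}{2}$ ($m{\left(V \right)} = \left(- \frac{1}{2}\right) 217 = - \frac{217}{2}$)
$z{\left(S \right)} = \sqrt{S + S^{2}}$
$\left(-40324 + 212\right) \left(z{\left(-83 \right)} + m{\left(137 \right)}\right) = \left(-40324 + 212\right) \left(\sqrt{- 83 \left(1 - 83\right)} - \frac{217}{2}\right) = - 40112 \left(\sqrt{\left(-83\right) \left(-82\right)} - \frac{217}{2}\right) = - 40112 \left(\sqrt{6806} - \frac{217}{2}\right) = - 40112 \left(- \frac{217}{2} + \sqrt{6806}\right) = 4352152 - 40112 \sqrt{6806}$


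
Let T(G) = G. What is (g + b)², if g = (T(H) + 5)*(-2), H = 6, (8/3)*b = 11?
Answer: 20449/64 ≈ 319.52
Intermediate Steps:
b = 33/8 (b = (3/8)*11 = 33/8 ≈ 4.1250)
g = -22 (g = (6 + 5)*(-2) = 11*(-2) = -22)
(g + b)² = (-22 + 33/8)² = (-143/8)² = 20449/64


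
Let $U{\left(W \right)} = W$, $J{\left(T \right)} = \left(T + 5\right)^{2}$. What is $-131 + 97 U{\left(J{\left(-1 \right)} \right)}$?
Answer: $1421$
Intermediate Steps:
$J{\left(T \right)} = \left(5 + T\right)^{2}$
$-131 + 97 U{\left(J{\left(-1 \right)} \right)} = -131 + 97 \left(5 - 1\right)^{2} = -131 + 97 \cdot 4^{2} = -131 + 97 \cdot 16 = -131 + 1552 = 1421$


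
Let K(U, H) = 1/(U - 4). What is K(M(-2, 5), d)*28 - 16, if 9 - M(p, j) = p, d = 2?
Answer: -12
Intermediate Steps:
M(p, j) = 9 - p
K(U, H) = 1/(-4 + U)
K(M(-2, 5), d)*28 - 16 = 28/(-4 + (9 - 1*(-2))) - 16 = 28/(-4 + (9 + 2)) - 16 = 28/(-4 + 11) - 16 = 28/7 - 16 = (⅐)*28 - 16 = 4 - 16 = -12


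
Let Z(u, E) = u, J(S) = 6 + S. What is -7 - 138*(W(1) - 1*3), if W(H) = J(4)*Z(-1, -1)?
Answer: 1787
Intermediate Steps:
W(H) = -10 (W(H) = (6 + 4)*(-1) = 10*(-1) = -10)
-7 - 138*(W(1) - 1*3) = -7 - 138*(-10 - 1*3) = -7 - 138*(-10 - 3) = -7 - 138*(-13) = -7 + 1794 = 1787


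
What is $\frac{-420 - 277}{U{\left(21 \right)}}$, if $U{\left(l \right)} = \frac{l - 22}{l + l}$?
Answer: $29274$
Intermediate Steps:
$U{\left(l \right)} = \frac{-22 + l}{2 l}$
$\frac{-420 - 277}{U{\left(21 \right)}} = \frac{-420 - 277}{\frac{1}{2} \cdot \frac{1}{21} \left(-22 + 21\right)} = \frac{-420 - 277}{\frac{1}{2} \cdot \frac{1}{21} \left(-1\right)} = - \frac{697}{- \frac{1}{42}} = \left(-697\right) \left(-42\right) = 29274$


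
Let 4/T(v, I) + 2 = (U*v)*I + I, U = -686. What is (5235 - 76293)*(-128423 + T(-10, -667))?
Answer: 41760840764031558/4576289 ≈ 9.1255e+9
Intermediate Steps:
T(v, I) = 4/(-2 + I - 686*I*v) (T(v, I) = 4/(-2 + ((-686*v)*I + I)) = 4/(-2 + (-686*I*v + I)) = 4/(-2 + (I - 686*I*v)) = 4/(-2 + I - 686*I*v))
(5235 - 76293)*(-128423 + T(-10, -667)) = (5235 - 76293)*(-128423 + 4/(-2 - 667 - 686*(-667)*(-10))) = -71058*(-128423 + 4/(-2 - 667 - 4575620)) = -71058*(-128423 + 4/(-4576289)) = -71058*(-128423 + 4*(-1/4576289)) = -71058*(-128423 - 4/4576289) = -71058*(-587700762251/4576289) = 41760840764031558/4576289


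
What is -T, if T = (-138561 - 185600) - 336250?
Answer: 660411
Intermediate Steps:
T = -660411 (T = -324161 - 336250 = -660411)
-T = -1*(-660411) = 660411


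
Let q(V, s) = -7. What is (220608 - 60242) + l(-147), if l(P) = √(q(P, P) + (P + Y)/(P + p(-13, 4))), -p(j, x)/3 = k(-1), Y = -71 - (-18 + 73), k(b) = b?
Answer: 160366 + 7*I*√15/12 ≈ 1.6037e+5 + 2.2592*I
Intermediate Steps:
Y = -126 (Y = -71 - 1*55 = -71 - 55 = -126)
p(j, x) = 3 (p(j, x) = -3*(-1) = 3)
l(P) = √(-7 + (-126 + P)/(3 + P)) (l(P) = √(-7 + (P - 126)/(P + 3)) = √(-7 + (-126 + P)/(3 + P)))
(220608 - 60242) + l(-147) = (220608 - 60242) + √3*√((-49 - 2*(-147))/(3 - 147)) = 160366 + √3*√((-49 + 294)/(-144)) = 160366 + √3*√(-1/144*245) = 160366 + √3*√(-245/144) = 160366 + √3*(7*I*√5/12) = 160366 + 7*I*√15/12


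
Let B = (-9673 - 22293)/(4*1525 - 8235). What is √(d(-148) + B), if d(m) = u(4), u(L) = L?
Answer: √86480310/2135 ≈ 4.3557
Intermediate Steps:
d(m) = 4
B = 31966/2135 (B = -31966/(6100 - 8235) = -31966/(-2135) = -31966*(-1/2135) = 31966/2135 ≈ 14.972)
√(d(-148) + B) = √(4 + 31966/2135) = √(40506/2135) = √86480310/2135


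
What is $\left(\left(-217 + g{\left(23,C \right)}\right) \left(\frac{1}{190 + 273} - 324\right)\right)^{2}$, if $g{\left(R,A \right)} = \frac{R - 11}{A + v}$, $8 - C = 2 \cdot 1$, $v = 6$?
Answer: $\frac{1049913970445376}{214369} \approx 4.8977 \cdot 10^{9}$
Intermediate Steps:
$C = 6$ ($C = 8 - 2 \cdot 1 = 8 - 2 = 6$)
$g{\left(R,A \right)} = \frac{-11 + R}{6 + A}$ ($g{\left(R,A \right)} = \frac{R - 11}{A + 6} = \frac{-11 + R}{6 + A}$)
$\left(\left(-217 + g{\left(23,C \right)}\right) \left(\frac{1}{190 + 273} - 324\right)\right)^{2} = \left(\left(-217 + \frac{-11 + 23}{6 + 6}\right) \left(\frac{1}{190 + 273} - 324\right)\right)^{2} = \left(\left(-217 + \frac{1}{12} \cdot 12\right) \left(\frac{1}{463} - 324\right)\right)^{2} = \left(\left(-217 + 1\right) \left(- \frac{150011}{463}\right)\right)^{2} = \left(\left(-216\right) \left(- \frac{150011}{463}\right)\right)^{2} = \left(\frac{32402376}{463}\right)^{2} = \frac{1049913970445376}{214369}$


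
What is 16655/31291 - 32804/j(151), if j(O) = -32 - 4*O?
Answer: 259265636/4975269 ≈ 52.111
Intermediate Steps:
j(O) = -32 - 4*O
16655/31291 - 32804/j(151) = 16655/31291 - 32804/(-32 - 4*151) = 16655*(1/31291) - 32804/(-32 - 604) = 16655/31291 - 32804/(-636) = 16655/31291 - 32804*(-1/636) = 16655/31291 + 8201/159 = 259265636/4975269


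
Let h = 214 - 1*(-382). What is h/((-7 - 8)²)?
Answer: 596/225 ≈ 2.6489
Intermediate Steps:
h = 596 (h = 214 + 382 = 596)
h/((-7 - 8)²) = 596/((-7 - 8)²) = 596/((-15)²) = 596/225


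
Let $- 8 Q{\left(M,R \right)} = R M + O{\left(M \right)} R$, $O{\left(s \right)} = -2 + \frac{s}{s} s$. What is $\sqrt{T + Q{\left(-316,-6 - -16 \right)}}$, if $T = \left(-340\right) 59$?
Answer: $\frac{i \sqrt{77070}}{2} \approx 138.81 i$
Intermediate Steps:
$O{\left(s \right)} = -2 + s$ ($O{\left(s \right)} = -2 + 1 s = -2 + s$)
$Q{\left(M,R \right)} = - \frac{M R}{8} - \frac{R \left(-2 + M\right)}{8}$ ($Q{\left(M,R \right)} = - \frac{R M + \left(-2 + M\right) R}{8} = - \frac{M R + R \left(-2 + M\right)}{8} = - \frac{M R}{8} - \frac{R \left(-2 + M\right)}{8}$)
$T = -20060$
$\sqrt{T + Q{\left(-316,-6 - -16 \right)}} = \sqrt{-20060 + \frac{\left(-6 - -16\right) \left(1 - -316\right)}{4}} = \sqrt{-20060 + \frac{\left(-6 + 16\right) \left(1 + 316\right)}{4}} = \sqrt{-20060 + \frac{1}{4} \cdot 10 \cdot 317} = \sqrt{-20060 + \frac{1585}{2}} = \sqrt{- \frac{38535}{2}} = \frac{i \sqrt{77070}}{2}$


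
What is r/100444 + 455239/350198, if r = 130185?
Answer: 1985142451/764680172 ≈ 2.5960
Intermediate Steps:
r/100444 + 455239/350198 = 130185/100444 + 455239/350198 = 130185*(1/100444) + 455239*(1/350198) = 130185/100444 + 19793/15226 = 1985142451/764680172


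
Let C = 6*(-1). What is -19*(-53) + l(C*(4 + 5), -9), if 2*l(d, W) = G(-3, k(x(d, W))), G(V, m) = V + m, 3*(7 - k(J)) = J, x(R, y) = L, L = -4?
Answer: 3029/3 ≈ 1009.7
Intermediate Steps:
x(R, y) = -4
C = -6
k(J) = 7 - J/3
l(d, W) = 8/3 (l(d, W) = (-3 + (7 - 1/3*(-4)))/2 = (-3 + (7 + 4/3))/2 = (-3 + 25/3)/2 = (1/2)*(16/3) = 8/3)
-19*(-53) + l(C*(4 + 5), -9) = -19*(-53) + 8/3 = 1007 + 8/3 = 3029/3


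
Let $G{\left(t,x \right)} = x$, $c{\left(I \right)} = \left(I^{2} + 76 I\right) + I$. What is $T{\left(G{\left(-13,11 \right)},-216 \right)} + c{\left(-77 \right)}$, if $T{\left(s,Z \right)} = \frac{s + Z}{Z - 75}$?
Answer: $\frac{205}{291} \approx 0.70447$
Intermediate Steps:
$c{\left(I \right)} = I^{2} + 77 I$
$T{\left(s,Z \right)} = \frac{Z + s}{-75 + Z}$
$T{\left(G{\left(-13,11 \right)},-216 \right)} + c{\left(-77 \right)} = \frac{-216 + 11}{-75 - 216} - 77 \left(77 - 77\right) = \frac{1}{-291} \left(-205\right) - 0 = \left(- \frac{1}{291}\right) \left(-205\right) + 0 = \frac{205}{291} + 0 = \frac{205}{291}$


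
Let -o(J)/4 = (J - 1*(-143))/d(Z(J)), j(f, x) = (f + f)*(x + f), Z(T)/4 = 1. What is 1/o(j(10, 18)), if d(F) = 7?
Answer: -7/2812 ≈ -0.0024893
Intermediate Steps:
Z(T) = 4 (Z(T) = 4*1 = 4)
j(f, x) = 2*f*(f + x) (j(f, x) = (2*f)*(f + x) = 2*f*(f + x))
o(J) = -572/7 - 4*J/7 (o(J) = -4*(J - 1*(-143))/7 = -4*(J + 143)/7 = -4*(143 + J)/7 = -4*(143/7 + J/7) = -572/7 - 4*J/7)
1/o(j(10, 18)) = 1/(-572/7 - 8*10*(10 + 18)/7) = 1/(-572/7 - 8*10*28/7) = 1/(-572/7 - 4/7*560) = 1/(-572/7 - 320) = 1/(-2812/7) = -7/2812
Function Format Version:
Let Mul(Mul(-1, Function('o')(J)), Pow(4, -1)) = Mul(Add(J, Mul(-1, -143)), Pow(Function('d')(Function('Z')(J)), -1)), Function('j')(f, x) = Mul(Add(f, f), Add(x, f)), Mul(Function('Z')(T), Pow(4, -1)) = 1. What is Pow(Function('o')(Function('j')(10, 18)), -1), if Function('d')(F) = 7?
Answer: Rational(-7, 2812) ≈ -0.0024893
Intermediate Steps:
Function('Z')(T) = 4 (Function('Z')(T) = Mul(4, 1) = 4)
Function('j')(f, x) = Mul(2, f, Add(f, x)) (Function('j')(f, x) = Mul(Mul(2, f), Add(f, x)) = Mul(2, f, Add(f, x)))
Function('o')(J) = Add(Rational(-572, 7), Mul(Rational(-4, 7), J)) (Function('o')(J) = Mul(-4, Mul(Add(J, Mul(-1, -143)), Pow(7, -1))) = Mul(-4, Mul(Add(J, 143), Rational(1, 7))) = Mul(-4, Mul(Add(143, J), Rational(1, 7))) = Mul(-4, Add(Rational(143, 7), Mul(Rational(1, 7), J))) = Add(Rational(-572, 7), Mul(Rational(-4, 7), J)))
Pow(Function('o')(Function('j')(10, 18)), -1) = Pow(Add(Rational(-572, 7), Mul(Rational(-4, 7), Mul(2, 10, Add(10, 18)))), -1) = Pow(Add(Rational(-572, 7), Mul(Rational(-4, 7), Mul(2, 10, 28))), -1) = Pow(Add(Rational(-572, 7), Mul(Rational(-4, 7), 560)), -1) = Pow(Add(Rational(-572, 7), -320), -1) = Pow(Rational(-2812, 7), -1) = Rational(-7, 2812)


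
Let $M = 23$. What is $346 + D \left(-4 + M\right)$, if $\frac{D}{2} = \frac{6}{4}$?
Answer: $403$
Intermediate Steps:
$D = 3$ ($D = 2 \cdot \frac{6}{4} = 2 \cdot 6 \cdot \frac{1}{4} = 2 \cdot \frac{3}{2} = 3$)
$346 + D \left(-4 + M\right) = 346 + 3 \left(-4 + 23\right) = 346 + 3 \cdot 19 = 346 + 57 = 403$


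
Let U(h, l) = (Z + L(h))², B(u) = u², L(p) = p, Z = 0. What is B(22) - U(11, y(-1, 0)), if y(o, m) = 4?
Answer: 363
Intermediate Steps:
U(h, l) = h² (U(h, l) = (0 + h)² = h²)
B(22) - U(11, y(-1, 0)) = 22² - 1*11² = 484 - 1*121 = 484 - 121 = 363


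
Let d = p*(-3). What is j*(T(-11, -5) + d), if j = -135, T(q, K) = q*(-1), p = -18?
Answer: -8775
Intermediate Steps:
T(q, K) = -q
d = 54 (d = -18*(-3) = 54)
j*(T(-11, -5) + d) = -135*(-1*(-11) + 54) = -135*(11 + 54) = -135*65 = -8775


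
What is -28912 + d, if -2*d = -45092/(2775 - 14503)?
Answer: -169551241/5864 ≈ -28914.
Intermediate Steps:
d = -11273/5864 (d = -(-22546)/(2775 - 14503) = -(-22546)/(-11728) = -(-22546)*(-1)/11728 = -½*11273/2932 = -11273/5864 ≈ -1.9224)
-28912 + d = -28912 - 11273/5864 = -169551241/5864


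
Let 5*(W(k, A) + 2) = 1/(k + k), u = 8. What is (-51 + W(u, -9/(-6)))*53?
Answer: -224667/80 ≈ -2808.3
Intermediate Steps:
W(k, A) = -2 + 1/(10*k) (W(k, A) = -2 + 1/(5*(k + k)) = -2 + 1/(5*((2*k))) = -2 + (1/(2*k))/5 = -2 + 1/(10*k))
(-51 + W(u, -9/(-6)))*53 = (-51 + (-2 + (⅒)/8))*53 = (-51 + (-2 + (⅒)*(⅛)))*53 = (-51 + (-2 + 1/80))*53 = (-51 - 159/80)*53 = -4239/80*53 = -224667/80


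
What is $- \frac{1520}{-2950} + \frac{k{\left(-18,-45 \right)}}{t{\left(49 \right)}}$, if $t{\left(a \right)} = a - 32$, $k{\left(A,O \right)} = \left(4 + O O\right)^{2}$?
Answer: $\frac{1214470679}{5015} \approx 2.4217 \cdot 10^{5}$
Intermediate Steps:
$k{\left(A,O \right)} = \left(4 + O^{2}\right)^{2}$
$t{\left(a \right)} = -32 + a$
$- \frac{1520}{-2950} + \frac{k{\left(-18,-45 \right)}}{t{\left(49 \right)}} = - \frac{1520}{-2950} + \frac{\left(4 + \left(-45\right)^{2}\right)^{2}}{-32 + 49} = \left(-1520\right) \left(- \frac{1}{2950}\right) + \frac{\left(4 + 2025\right)^{2}}{17} = \frac{152}{295} + 2029^{2} \cdot \frac{1}{17} = \frac{152}{295} + 4116841 \cdot \frac{1}{17} = \frac{152}{295} + \frac{4116841}{17} = \frac{1214470679}{5015}$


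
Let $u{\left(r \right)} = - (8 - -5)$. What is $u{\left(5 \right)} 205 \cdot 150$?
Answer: $-399750$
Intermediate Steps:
$u{\left(r \right)} = -13$ ($u{\left(r \right)} = - (8 + 5) = \left(-1\right) 13 = -13$)
$u{\left(5 \right)} 205 \cdot 150 = \left(-13\right) 205 \cdot 150 = \left(-2665\right) 150 = -399750$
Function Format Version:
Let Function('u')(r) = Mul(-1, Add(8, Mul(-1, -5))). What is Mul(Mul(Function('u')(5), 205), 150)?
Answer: -399750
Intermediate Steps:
Function('u')(r) = -13 (Function('u')(r) = Mul(-1, Add(8, 5)) = Mul(-1, 13) = -13)
Mul(Mul(Function('u')(5), 205), 150) = Mul(Mul(-13, 205), 150) = Mul(-2665, 150) = -399750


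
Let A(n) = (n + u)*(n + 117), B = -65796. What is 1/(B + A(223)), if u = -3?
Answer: 1/9004 ≈ 0.00011106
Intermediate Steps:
A(n) = (-3 + n)*(117 + n) (A(n) = (n - 3)*(n + 117) = (-3 + n)*(117 + n))
1/(B + A(223)) = 1/(-65796 + (-351 + 223² + 114*223)) = 1/(-65796 + (-351 + 49729 + 25422)) = 1/(-65796 + 74800) = 1/9004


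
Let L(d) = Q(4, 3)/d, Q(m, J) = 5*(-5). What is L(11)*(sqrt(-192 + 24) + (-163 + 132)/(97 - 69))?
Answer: 775/308 - 50*I*sqrt(42)/11 ≈ 2.5162 - 29.458*I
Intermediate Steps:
Q(m, J) = -25
L(d) = -25/d
L(11)*(sqrt(-192 + 24) + (-163 + 132)/(97 - 69)) = (-25/11)*(sqrt(-192 + 24) + (-163 + 132)/(97 - 69)) = (-25*1/11)*(sqrt(-168) - 31/28) = -25*(2*I*sqrt(42) - 31*1/28)/11 = -25*(2*I*sqrt(42) - 31/28)/11 = -25*(-31/28 + 2*I*sqrt(42))/11 = 775/308 - 50*I*sqrt(42)/11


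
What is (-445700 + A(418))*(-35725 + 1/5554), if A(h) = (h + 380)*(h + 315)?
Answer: -13813171853433/2777 ≈ -4.9741e+9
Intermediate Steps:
A(h) = (315 + h)*(380 + h) (A(h) = (380 + h)*(315 + h) = (315 + h)*(380 + h))
(-445700 + A(418))*(-35725 + 1/5554) = (-445700 + (119700 + 418**2 + 695*418))*(-35725 + 1/5554) = (-445700 + (119700 + 174724 + 290510))*(-35725 + 1/5554) = (-445700 + 584934)*(-198416649/5554) = 139234*(-198416649/5554) = -13813171853433/2777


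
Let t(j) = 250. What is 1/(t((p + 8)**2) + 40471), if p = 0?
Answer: 1/40721 ≈ 2.4557e-5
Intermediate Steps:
1/(t((p + 8)**2) + 40471) = 1/(250 + 40471) = 1/40721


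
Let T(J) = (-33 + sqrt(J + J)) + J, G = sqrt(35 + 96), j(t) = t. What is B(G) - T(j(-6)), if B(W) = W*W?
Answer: 170 - 2*I*sqrt(3) ≈ 170.0 - 3.4641*I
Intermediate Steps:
G = sqrt(131) ≈ 11.446
B(W) = W**2
T(J) = -33 + J + sqrt(2)*sqrt(J) (T(J) = (-33 + sqrt(2*J)) + J = (-33 + sqrt(2)*sqrt(J)) + J = -33 + J + sqrt(2)*sqrt(J))
B(G) - T(j(-6)) = (sqrt(131))**2 - (-33 - 6 + sqrt(2)*sqrt(-6)) = 131 - (-33 - 6 + sqrt(2)*(I*sqrt(6))) = 131 - (-33 - 6 + 2*I*sqrt(3)) = 131 - (-39 + 2*I*sqrt(3)) = 131 + (39 - 2*I*sqrt(3)) = 170 - 2*I*sqrt(3)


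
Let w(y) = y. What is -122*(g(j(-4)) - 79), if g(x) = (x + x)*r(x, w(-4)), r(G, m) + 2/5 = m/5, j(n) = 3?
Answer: 52582/5 ≈ 10516.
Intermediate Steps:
r(G, m) = -⅖ + m/5
g(x) = -12*x/5 (g(x) = (x + x)*(-⅖ + (⅕)*(-4)) = (2*x)*(-⅖ - ⅘) = (2*x)*(-6/5) = -12*x/5)
-122*(g(j(-4)) - 79) = -122*(-12/5*3 - 79) = -122*(-36/5 - 79) = -122*(-431/5) = 52582/5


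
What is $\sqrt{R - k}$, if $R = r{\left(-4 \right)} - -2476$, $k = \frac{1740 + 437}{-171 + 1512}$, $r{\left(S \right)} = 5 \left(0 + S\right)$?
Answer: $\frac{\sqrt{490406531}}{447} \approx 49.542$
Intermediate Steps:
$r{\left(S \right)} = 5 S$
$k = \frac{2177}{1341} \approx 1.6234$
$R = 2456$ ($R = 5 \left(-4\right) - -2476 = -20 + 2476 = 2456$)
$\sqrt{R - k} = \sqrt{2456 - \frac{2177}{1341}} = \sqrt{\frac{3291319}{1341}} = \frac{\sqrt{490406531}}{447}$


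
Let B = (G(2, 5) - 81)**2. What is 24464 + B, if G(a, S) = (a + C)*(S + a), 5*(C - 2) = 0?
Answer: 27273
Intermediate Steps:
C = 2 (C = 2 + (1/5)*0 = 2 + 0 = 2)
G(a, S) = (2 + a)*(S + a) (G(a, S) = (a + 2)*(S + a) = (2 + a)*(S + a))
B = 2809 (B = ((2**2 + 2*5 + 2*2 + 5*2) - 81)**2 = ((4 + 10 + 4 + 10) - 81)**2 = (28 - 81)**2 = (-53)**2 = 2809)
24464 + B = 24464 + 2809 = 27273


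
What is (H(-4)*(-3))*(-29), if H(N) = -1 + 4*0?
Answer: -87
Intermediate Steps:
H(N) = -1 (H(N) = -1 + 0 = -1)
(H(-4)*(-3))*(-29) = -1*(-3)*(-29) = 3*(-29) = -87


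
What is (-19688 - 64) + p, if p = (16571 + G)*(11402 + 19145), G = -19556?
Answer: -91202547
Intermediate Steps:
p = -91182795 (p = (16571 - 19556)*(11402 + 19145) = -2985*30547 = -91182795)
(-19688 - 64) + p = (-19688 - 64) - 91182795 = -19752 - 91182795 = -91202547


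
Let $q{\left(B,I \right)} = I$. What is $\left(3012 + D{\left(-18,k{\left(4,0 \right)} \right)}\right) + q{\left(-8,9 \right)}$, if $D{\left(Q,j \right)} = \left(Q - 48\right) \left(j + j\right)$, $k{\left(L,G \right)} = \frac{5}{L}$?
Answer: $2856$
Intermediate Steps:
$D{\left(Q,j \right)} = 2 j \left(-48 + Q\right)$ ($D{\left(Q,j \right)} = \left(-48 + Q\right) 2 j = 2 j \left(-48 + Q\right)$)
$\left(3012 + D{\left(-18,k{\left(4,0 \right)} \right)}\right) + q{\left(-8,9 \right)} = \left(3012 + 2 \cdot \frac{5}{4} \left(-48 - 18\right)\right) + 9 = \left(3012 + 2 \cdot 5 \cdot \frac{1}{4} \left(-66\right)\right) + 9 = \left(3012 + 2 \cdot \frac{5}{4} \left(-66\right)\right) + 9 = \left(3012 - 165\right) + 9 = 2847 + 9 = 2856$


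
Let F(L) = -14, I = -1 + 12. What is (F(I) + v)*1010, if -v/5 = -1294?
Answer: 6520560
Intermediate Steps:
I = 11
v = 6470 (v = -5*(-1294) = 6470)
(F(I) + v)*1010 = (-14 + 6470)*1010 = 6456*1010 = 6520560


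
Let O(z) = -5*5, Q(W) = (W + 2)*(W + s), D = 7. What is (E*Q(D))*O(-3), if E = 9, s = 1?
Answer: -16200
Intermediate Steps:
Q(W) = (1 + W)*(2 + W) (Q(W) = (W + 2)*(W + 1) = (2 + W)*(1 + W) = (1 + W)*(2 + W))
O(z) = -25
(E*Q(D))*O(-3) = (9*(2 + 7² + 3*7))*(-25) = (9*(2 + 49 + 21))*(-25) = (9*72)*(-25) = 648*(-25) = -16200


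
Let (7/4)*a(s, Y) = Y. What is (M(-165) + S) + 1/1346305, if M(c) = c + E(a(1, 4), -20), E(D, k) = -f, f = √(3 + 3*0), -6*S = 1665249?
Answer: -747755298963/2692610 - √3 ≈ -2.7771e+5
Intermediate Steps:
S = -555083/2 (S = -⅙*1665249 = -555083/2 ≈ -2.7754e+5)
f = √3 (f = √(3 + 0) = √3 ≈ 1.7320)
a(s, Y) = 4*Y/7
E(D, k) = -√3
M(c) = c - √3
(M(-165) + S) + 1/1346305 = ((-165 - √3) - 555083/2) + 1/1346305 = (-555413/2 - √3) + 1/1346305 = -747755298963/2692610 - √3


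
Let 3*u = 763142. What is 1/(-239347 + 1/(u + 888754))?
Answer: -3429404/820817559185 ≈ -4.1780e-6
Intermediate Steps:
u = 763142/3 (u = (⅓)*763142 = 763142/3 ≈ 2.5438e+5)
1/(-239347 + 1/(u + 888754)) = 1/(-239347 + 1/(763142/3 + 888754)) = 1/(-239347 + 1/(3429404/3)) = 1/(-239347 + 3/3429404) = 1/(-820817559185/3429404) = -3429404/820817559185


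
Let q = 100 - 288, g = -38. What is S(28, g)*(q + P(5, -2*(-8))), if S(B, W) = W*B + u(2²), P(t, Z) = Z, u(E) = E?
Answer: 182320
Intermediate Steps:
S(B, W) = 4 + B*W (S(B, W) = W*B + 2² = B*W + 4 = 4 + B*W)
q = -188
S(28, g)*(q + P(5, -2*(-8))) = (4 + 28*(-38))*(-188 - 2*(-8)) = (4 - 1064)*(-188 + 16) = -1060*(-172) = 182320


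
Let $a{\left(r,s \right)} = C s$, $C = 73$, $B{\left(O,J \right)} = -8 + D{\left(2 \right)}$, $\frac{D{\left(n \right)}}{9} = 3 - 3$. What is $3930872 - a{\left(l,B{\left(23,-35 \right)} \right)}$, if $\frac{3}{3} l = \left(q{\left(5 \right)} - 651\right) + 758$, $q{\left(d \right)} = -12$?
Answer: $3931456$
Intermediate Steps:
$D{\left(n \right)} = 0$ ($D{\left(n \right)} = 9 \left(3 - 3\right) = 9 \cdot 0 = 0$)
$B{\left(O,J \right)} = -8$ ($B{\left(O,J \right)} = -8 + 0 = -8$)
$l = 95$ ($l = \left(-12 - 651\right) + 758 = -663 + 758 = 95$)
$a{\left(r,s \right)} = 73 s$
$3930872 - a{\left(l,B{\left(23,-35 \right)} \right)} = 3930872 - 73 \left(-8\right) = 3930872 - -584 = 3930872 + 584 = 3931456$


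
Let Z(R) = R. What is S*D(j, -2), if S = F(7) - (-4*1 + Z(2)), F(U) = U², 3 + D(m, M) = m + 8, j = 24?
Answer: 1479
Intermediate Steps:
D(m, M) = 5 + m (D(m, M) = -3 + (m + 8) = -3 + (8 + m) = 5 + m)
S = 51 (S = 7² - (-4*1 + 2) = 49 - (-4 + 2) = 49 - 1*(-2) = 49 + 2 = 51)
S*D(j, -2) = 51*(5 + 24) = 51*29 = 1479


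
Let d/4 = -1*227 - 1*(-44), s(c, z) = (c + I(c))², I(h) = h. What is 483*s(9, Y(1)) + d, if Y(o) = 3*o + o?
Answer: 155760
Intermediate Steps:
Y(o) = 4*o
s(c, z) = 4*c² (s(c, z) = (c + c)² = (2*c)² = 4*c²)
d = -732 (d = 4*(-1*227 - 1*(-44)) = 4*(-227 + 44) = 4*(-183) = -732)
483*s(9, Y(1)) + d = 483*(4*9²) - 732 = 483*(4*81) - 732 = 483*324 - 732 = 156492 - 732 = 155760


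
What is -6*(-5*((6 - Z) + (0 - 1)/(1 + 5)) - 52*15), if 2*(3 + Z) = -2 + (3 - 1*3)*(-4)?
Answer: 4975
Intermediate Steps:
Z = -4 (Z = -3 + (-2 + (3 - 1*3)*(-4))/2 = -3 + (-2 + (3 - 3)*(-4))/2 = -3 + (-2 + 0*(-4))/2 = -3 + (-2 + 0)/2 = -3 + (½)*(-2) = -3 - 1 = -4)
-6*(-5*((6 - Z) + (0 - 1)/(1 + 5)) - 52*15) = -6*(-5*((6 - 1*(-4)) + (0 - 1)/(1 + 5)) - 52*15) = -6*(-5*((6 + 4) - 1/6) - 780) = -6*(-5*(10 - 1*⅙) - 780) = -6*(-5*(10 - ⅙) - 780) = -6*(-5*59/6 - 780) = -6*(-295/6 - 780) = -6*(-4975/6) = 4975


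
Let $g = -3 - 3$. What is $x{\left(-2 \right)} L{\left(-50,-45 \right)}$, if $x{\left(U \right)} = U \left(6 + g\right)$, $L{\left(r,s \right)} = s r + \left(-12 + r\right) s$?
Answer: $0$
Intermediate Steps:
$g = -6$
$L{\left(r,s \right)} = r s + s \left(-12 + r\right)$
$x{\left(U \right)} = 0$ ($x{\left(U \right)} = U \left(6 - 6\right) = U 0 = 0$)
$x{\left(-2 \right)} L{\left(-50,-45 \right)} = 0 \cdot 2 \left(-45\right) \left(-6 - 50\right) = 0 \cdot 2 \left(-45\right) \left(-56\right) = 0 \cdot 5040 = 0$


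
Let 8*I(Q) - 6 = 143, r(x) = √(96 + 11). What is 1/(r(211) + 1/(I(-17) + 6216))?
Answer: -399016/266185518739 + 2487715129*√107/266185518739 ≈ 0.096672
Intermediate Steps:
r(x) = √107
I(Q) = 149/8 (I(Q) = ¾ + (⅛)*143 = ¾ + 143/8 = 149/8)
1/(r(211) + 1/(I(-17) + 6216)) = 1/(√107 + 1/(149/8 + 6216)) = 1/(√107 + 1/(49877/8)) = 1/(√107 + 8/49877) = 1/(8/49877 + √107)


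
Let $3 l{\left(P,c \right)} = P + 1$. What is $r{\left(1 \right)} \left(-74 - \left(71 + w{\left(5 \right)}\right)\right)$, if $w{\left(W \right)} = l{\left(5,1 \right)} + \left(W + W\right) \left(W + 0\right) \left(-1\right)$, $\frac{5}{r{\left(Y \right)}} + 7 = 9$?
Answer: $- \frac{485}{2} \approx -242.5$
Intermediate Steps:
$l{\left(P,c \right)} = \frac{1}{3} + \frac{P}{3}$ ($l{\left(P,c \right)} = \frac{P + 1}{3} = \frac{1 + P}{3} = \frac{1}{3} + \frac{P}{3}$)
$r{\left(Y \right)} = \frac{5}{2}$ ($r{\left(Y \right)} = \frac{5}{-7 + 9} = \frac{5}{2}$)
$w{\left(W \right)} = 2 - 2 W^{2}$ ($w{\left(W \right)} = \left(\frac{1}{3} + \frac{1}{3} \cdot 5\right) + \left(W + W\right) \left(W + 0\right) \left(-1\right) = \left(\frac{1}{3} + \frac{5}{3}\right) + 2 W W \left(-1\right) = 2 + 2 W^{2} \left(-1\right) = 2 - 2 W^{2}$)
$r{\left(1 \right)} \left(-74 - \left(71 + w{\left(5 \right)}\right)\right) = \frac{5 \left(-74 - \left(73 - 50\right)\right)}{2} = \frac{5 \left(-74 - 23\right)}{2} = \frac{5}{2} \left(-97\right) = - \frac{485}{2}$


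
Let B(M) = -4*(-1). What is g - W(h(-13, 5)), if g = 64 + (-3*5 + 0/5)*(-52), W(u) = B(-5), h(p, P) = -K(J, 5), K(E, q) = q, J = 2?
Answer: 840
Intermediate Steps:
h(p, P) = -5 (h(p, P) = -1*5 = -5)
B(M) = 4
W(u) = 4
g = 844 (g = 64 + (-15 + 0*(⅕))*(-52) = 64 + (-15 + 0)*(-52) = 64 - 15*(-52) = 64 + 780 = 844)
g - W(h(-13, 5)) = 844 - 1*4 = 844 - 4 = 840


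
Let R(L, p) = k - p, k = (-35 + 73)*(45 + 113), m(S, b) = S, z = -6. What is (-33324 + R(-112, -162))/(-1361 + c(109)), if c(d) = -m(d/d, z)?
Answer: 13579/681 ≈ 19.940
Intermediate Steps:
k = 6004 (k = 38*158 = 6004)
c(d) = -1 (c(d) = -d/d = -1*1 = -1)
R(L, p) = 6004 - p
(-33324 + R(-112, -162))/(-1361 + c(109)) = (-33324 + (6004 - 1*(-162)))/(-1361 - 1) = (-33324 + (6004 + 162))/(-1362) = (-33324 + 6166)*(-1/1362) = -27158*(-1/1362) = 13579/681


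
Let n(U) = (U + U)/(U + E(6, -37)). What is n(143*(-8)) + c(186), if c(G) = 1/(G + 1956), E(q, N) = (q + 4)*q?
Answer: 1225495/580482 ≈ 2.1112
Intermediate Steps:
E(q, N) = q*(4 + q) (E(q, N) = (4 + q)*q = q*(4 + q))
c(G) = 1/(1956 + G)
n(U) = 2*U/(60 + U) (n(U) = (U + U)/(U + 6*(4 + 6)) = (2*U)/(U + 6*10) = (2*U)/(U + 60) = (2*U)/(60 + U) = 2*U/(60 + U))
n(143*(-8)) + c(186) = 2*(143*(-8))/(60 + 143*(-8)) + 1/(1956 + 186) = 2*(-1144)/(60 - 1144) + 1/2142 = 2*(-1144)/(-1084) + 1/2142 = 2*(-1144)*(-1/1084) + 1/2142 = 572/271 + 1/2142 = 1225495/580482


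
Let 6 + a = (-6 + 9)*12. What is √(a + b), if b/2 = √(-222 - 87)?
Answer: √(30 + 2*I*√309) ≈ 6.1732 + 2.8475*I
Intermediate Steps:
b = 2*I*√309 (b = 2*√(-222 - 87) = 2*√(-309) = 2*(I*√309) = 2*I*√309 ≈ 35.157*I)
a = 30 (a = -6 + (-6 + 9)*12 = -6 + 3*12 = -6 + 36 = 30)
√(a + b) = √(30 + 2*I*√309)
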